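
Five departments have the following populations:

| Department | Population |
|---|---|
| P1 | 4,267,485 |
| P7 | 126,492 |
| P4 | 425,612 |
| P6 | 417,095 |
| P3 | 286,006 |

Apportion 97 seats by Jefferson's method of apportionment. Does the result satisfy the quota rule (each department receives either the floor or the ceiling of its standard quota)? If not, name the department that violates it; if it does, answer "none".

P1

Standard quotas: P1 74.954, P7 2.222, P4 7.475, P6 7.326, P3 5.023.
Jefferson allocation: P1 76, P7 2, P4 7, P6 7, P3 5.
P1 has quota 74.954 (lower 74, upper 75) but receives 76 — outside the quota interval.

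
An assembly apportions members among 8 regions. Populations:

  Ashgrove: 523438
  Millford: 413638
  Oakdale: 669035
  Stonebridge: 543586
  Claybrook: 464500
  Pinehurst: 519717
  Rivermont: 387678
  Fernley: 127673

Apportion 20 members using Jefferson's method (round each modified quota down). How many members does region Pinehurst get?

3

Standard divisor 3649265/20 ≈ 182463.25; standard quotas: Ashgrove 2.869, Millford 2.267, Oakdale 3.667, Stonebridge 2.979, Claybrook 2.546, Pinehurst 2.848, Rivermont 2.125, Fernley 0.700.
Rounding down gives 2, 2, 3, 2, 2, 2, 2, 0 = 15 seats, so the divisor must be adjusted.
With modified divisor 146400: modified quotas Ashgrove 3.575, Millford 2.825, Oakdale 4.570, Stonebridge 3.713, Claybrook 3.173, Pinehurst 3.550, Rivermont 2.648, Fernley 0.872.
Rounding down: Ashgrove 3, Millford 2, Oakdale 4, Stonebridge 3, Claybrook 3, Pinehurst 3, Rivermont 2, Fernley 0 (total 20).
Pinehurst receives 3.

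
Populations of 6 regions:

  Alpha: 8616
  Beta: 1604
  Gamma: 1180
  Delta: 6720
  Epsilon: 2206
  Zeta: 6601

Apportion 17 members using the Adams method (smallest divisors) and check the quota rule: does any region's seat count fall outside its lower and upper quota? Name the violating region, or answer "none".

Standard quotas: Alpha 5.440, Beta 1.013, Gamma 0.745, Delta 4.243, Epsilon 1.393, Zeta 4.167.
Adams allocation: Alpha 5, Beta 1, Gamma 1, Delta 4, Epsilon 2, Zeta 4.
Every allocation lies between the lower and upper quota.

none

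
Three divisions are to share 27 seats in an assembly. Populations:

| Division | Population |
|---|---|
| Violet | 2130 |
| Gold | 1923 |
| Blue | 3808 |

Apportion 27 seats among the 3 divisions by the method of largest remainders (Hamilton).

Violet 7, Gold 7, Blue 13

The standard divisor is 7861/27 ≈ 291.148.
Standard quotas: Violet 7.316, Gold 6.605, Blue 13.079.
Lower quotas: Violet 7, Gold 6, Blue 13 (sum 26, leaving 1 seat).
Remainders in descending order: Gold 0.605, Violet 0.316, Blue 0.079.
Largest remainder: Gold receives the extra seat.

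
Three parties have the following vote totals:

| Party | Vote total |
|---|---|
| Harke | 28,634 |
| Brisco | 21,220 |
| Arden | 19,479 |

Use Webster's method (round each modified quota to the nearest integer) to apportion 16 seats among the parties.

Standard divisor 69333/16 ≈ 4333.312; standard quotas: Harke 6.608, Brisco 4.897, Arden 4.495.
Rounding to the nearest integer gives Harke 7, Brisco 5, Arden 4 — total 16, matching the house size, so no adjustment is needed.

Harke=7, Brisco=5, Arden=4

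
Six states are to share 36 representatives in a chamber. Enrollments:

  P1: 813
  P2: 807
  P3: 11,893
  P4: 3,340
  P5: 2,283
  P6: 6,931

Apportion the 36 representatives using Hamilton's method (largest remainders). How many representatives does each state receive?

P1 1; P2 1; P3 16; P4 5; P5 3; P6 10

The standard divisor is 26067/36 ≈ 724.083.
Standard quotas: P1 1.1228, P2 1.1145, P3 16.4249, P4 4.6127, P5 3.1530, P6 9.5721.
Lower quotas: P1 1, P2 1, P3 16, P4 4, P5 3, P6 9 (sum 34, leaving 2 seats).
Remainders in descending order: P4 0.6127, P6 0.5721, P3 0.4249, P5 0.1530, P1 0.1228, P2 0.1145.
Largest remainders: P4, P6 receive the extra seats.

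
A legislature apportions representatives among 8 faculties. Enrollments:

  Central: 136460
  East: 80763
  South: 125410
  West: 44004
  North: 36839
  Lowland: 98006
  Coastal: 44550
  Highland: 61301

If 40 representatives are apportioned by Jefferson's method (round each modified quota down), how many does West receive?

Standard divisor 627333/40 ≈ 15683.325; standard quotas: Central 8.701, East 5.150, South 7.996, West 2.806, North 2.349, Lowland 6.249, Coastal 2.841, Highland 3.909.
Rounding down gives 8, 5, 7, 2, 2, 6, 2, 3 = 35 seats, so the divisor must be adjusted.
With modified divisor 14300: modified quotas Central 9.543, East 5.648, South 8.770, West 3.077, North 2.576, Lowland 6.854, Coastal 3.115, Highland 4.287.
Rounding down: Central 9, East 5, South 8, West 3, North 2, Lowland 6, Coastal 3, Highland 4 (total 40).
West receives 3.

3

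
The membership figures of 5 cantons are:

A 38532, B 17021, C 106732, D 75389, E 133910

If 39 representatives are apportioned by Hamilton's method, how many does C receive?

11

The standard divisor is 371584/39 ≈ 9527.795.
Standard quotas: A 4.0442, B 1.7865, C 11.2022, D 7.9125, E 14.0547.
Lower quotas: A 4, B 1, C 11, D 7, E 14 (sum 37, leaving 2 seats).
Remainders in descending order: D 0.9125, B 0.7865, C 0.2022, E 0.0547, A 0.0442.
Largest remainders: D, B receive the extra seats.
C receives 11.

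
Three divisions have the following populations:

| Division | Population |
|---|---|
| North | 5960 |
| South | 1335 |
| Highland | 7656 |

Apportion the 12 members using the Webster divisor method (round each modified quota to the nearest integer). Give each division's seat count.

North: 5, South: 1, Highland: 6

Standard divisor 14951/12 ≈ 1245.917; standard quotas: North 4.784, South 1.072, Highland 6.145.
Rounding to the nearest integer gives North 5, South 1, Highland 6 — total 12, matching the house size, so no adjustment is needed.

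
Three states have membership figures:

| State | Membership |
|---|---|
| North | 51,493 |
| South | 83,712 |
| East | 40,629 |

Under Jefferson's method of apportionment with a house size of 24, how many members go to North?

Standard divisor 175834/24 ≈ 7326.417; standard quotas: North 7.028, South 11.426, East 5.546.
Rounding down gives 7, 11, 5 = 23 seats, so the divisor must be adjusted.
With modified divisor 6900: modified quotas North 7.463, South 12.132, East 5.888.
Rounding down: North 7, South 12, East 5 (total 24).
North receives 7.

7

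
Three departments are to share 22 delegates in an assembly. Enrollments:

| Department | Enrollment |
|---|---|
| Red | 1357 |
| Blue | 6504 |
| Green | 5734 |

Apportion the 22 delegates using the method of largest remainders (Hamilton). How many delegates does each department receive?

Total 13595; standard divisor 13595/22 ≈ 617.955.
Standard quotas: Red 2.1960, Blue 10.5250, Green 9.2790.
Lower quotas: Red 2, Blue 10, Green 9 (sum 21, leaving 1 seat).
Remainders in descending order: Blue 0.5250, Green 0.2790, Red 0.1960.
Largest remainder: Blue receives the extra seat.

Red 2, Blue 11, Green 9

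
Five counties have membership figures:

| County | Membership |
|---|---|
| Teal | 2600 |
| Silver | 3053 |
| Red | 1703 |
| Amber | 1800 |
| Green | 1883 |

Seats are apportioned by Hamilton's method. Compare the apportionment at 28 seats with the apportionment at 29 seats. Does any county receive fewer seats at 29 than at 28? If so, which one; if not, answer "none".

At 28 seats: Teal 7, Silver 8, Red 4, Amber 4, Green 5.
At 29 seats: Teal 7, Silver 8, Red 4, Amber 5, Green 5.
No county's allocation decreased.

none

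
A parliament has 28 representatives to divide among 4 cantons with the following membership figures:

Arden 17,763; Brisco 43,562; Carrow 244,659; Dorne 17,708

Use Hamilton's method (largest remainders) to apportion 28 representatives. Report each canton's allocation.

Arden 2, Brisco 4, Carrow 21, Dorne 1

Total 323692; standard divisor 323692/28 ≈ 11560.429.
Standard quotas: Arden 1.5365, Brisco 3.7682, Carrow 21.1635, Dorne 1.5318.
Lower quotas: Arden 1, Brisco 3, Carrow 21, Dorne 1 (sum 26, leaving 2 seats).
Remainders in descending order: Brisco 0.7682, Arden 0.5365, Dorne 0.5318, Carrow 0.1635.
The surplus seats go to Brisco, Arden.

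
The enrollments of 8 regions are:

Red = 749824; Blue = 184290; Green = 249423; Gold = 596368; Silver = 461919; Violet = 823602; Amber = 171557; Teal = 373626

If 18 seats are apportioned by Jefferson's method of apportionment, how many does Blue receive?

Standard divisor 3610609/18 ≈ 200589.389; standard quotas: Red 3.738, Blue 0.919, Green 1.243, Gold 2.973, Silver 2.303, Violet 4.106, Amber 0.855, Teal 1.863.
Rounding down gives 3, 0, 1, 2, 2, 4, 0, 1 = 13 seats, so the divisor must be adjusted.
With modified divisor 168100: modified quotas Red 4.461, Blue 1.096, Green 1.484, Gold 3.548, Silver 2.748, Violet 4.899, Amber 1.021, Teal 2.223.
Rounding down: Red 4, Blue 1, Green 1, Gold 3, Silver 2, Violet 4, Amber 1, Teal 2 (total 18).
Blue receives 1.

1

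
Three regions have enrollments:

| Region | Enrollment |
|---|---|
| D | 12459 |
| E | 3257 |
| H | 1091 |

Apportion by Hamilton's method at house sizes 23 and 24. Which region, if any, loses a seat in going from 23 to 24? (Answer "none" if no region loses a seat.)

H

At 23 seats: D 17, E 4, H 2.
At 24 seats: D 18, E 5, H 1.
H drops from 2 to 1.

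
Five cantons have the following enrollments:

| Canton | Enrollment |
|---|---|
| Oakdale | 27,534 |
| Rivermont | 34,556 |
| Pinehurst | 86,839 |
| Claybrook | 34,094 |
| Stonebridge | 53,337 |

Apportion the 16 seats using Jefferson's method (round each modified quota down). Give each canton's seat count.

Oakdale 2; Rivermont 2; Pinehurst 6; Claybrook 2; Stonebridge 4

Standard divisor 236360/16 ≈ 14772.5; standard quotas: Oakdale 1.864, Rivermont 2.339, Pinehurst 5.878, Claybrook 2.308, Stonebridge 3.611.
Rounding down gives 1, 2, 5, 2, 3 = 13 seats, so the divisor must be adjusted.
With modified divisor 12900: modified quotas Oakdale 2.134, Rivermont 2.679, Pinehurst 6.732, Claybrook 2.643, Stonebridge 4.135.
Rounding down: Oakdale 2, Rivermont 2, Pinehurst 6, Claybrook 2, Stonebridge 4 (total 16).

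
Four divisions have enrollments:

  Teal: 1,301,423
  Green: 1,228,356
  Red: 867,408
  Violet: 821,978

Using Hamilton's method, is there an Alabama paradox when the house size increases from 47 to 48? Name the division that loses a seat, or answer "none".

none

At 47 seats: Teal 14, Green 14, Red 10, Violet 9.
At 48 seats: Teal 15, Green 14, Red 10, Violet 9.
No division's allocation decreased.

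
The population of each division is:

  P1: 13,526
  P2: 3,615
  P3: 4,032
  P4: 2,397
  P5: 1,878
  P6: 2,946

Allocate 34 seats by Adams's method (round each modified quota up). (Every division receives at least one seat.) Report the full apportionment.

Standard divisor 28394/34 ≈ 835.118; standard quotas: P1 16.197, P2 4.329, P3 4.828, P4 2.870, P5 2.249, P6 3.528.
Rounding up gives 17, 5, 5, 3, 3, 4 = 37 seats, so the divisor must be adjusted.
With modified divisor 920: modified quotas P1 14.702, P2 3.929, P3 4.383, P4 2.605, P5 2.041, P6 3.202.
Rounding up: P1 15, P2 4, P3 5, P4 3, P5 3, P6 4 (total 34).

P1 15, P2 4, P3 5, P4 3, P5 3, P6 4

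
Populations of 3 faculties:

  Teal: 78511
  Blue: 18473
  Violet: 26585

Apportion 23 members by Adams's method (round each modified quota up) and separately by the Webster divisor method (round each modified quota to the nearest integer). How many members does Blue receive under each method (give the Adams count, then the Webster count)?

Adams: Teal 14, Blue 4, Violet 5.
Webster: Teal 15, Blue 3, Violet 5.
Blue gets 4 under Adams and 3 under Webster.

4 and 3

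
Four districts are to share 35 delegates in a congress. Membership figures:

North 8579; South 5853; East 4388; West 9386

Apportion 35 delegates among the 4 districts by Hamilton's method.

The standard divisor is 28206/35 ≈ 805.886.
Standard quotas: North 10.6454, South 7.2628, East 5.4449, West 11.6468.
Lower quotas: North 10, South 7, East 5, West 11 (sum 33, leaving 2 seats).
Remainders in descending order: West 0.6468, North 0.6454, East 0.4449, South 0.2628.
Largest remainders: West, North receive the extra seats.

North=11, South=7, East=5, West=12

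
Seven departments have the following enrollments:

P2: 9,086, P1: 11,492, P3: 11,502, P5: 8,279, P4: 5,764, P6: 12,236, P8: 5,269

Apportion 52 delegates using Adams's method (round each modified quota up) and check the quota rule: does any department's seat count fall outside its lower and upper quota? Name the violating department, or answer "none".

Standard quotas: P2 7.426, P1 9.392, P3 9.400, P5 6.766, P4 4.711, P6 10.000, P8 4.306.
Adams allocation: P2 7, P1 9, P3 9, P5 7, P4 5, P6 10, P8 5.
Every allocation lies between the lower and upper quota.

none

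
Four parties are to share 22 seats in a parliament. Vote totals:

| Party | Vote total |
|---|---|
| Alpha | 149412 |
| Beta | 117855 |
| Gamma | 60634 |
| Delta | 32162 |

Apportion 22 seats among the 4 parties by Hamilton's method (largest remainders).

Total 360063; standard divisor 360063/22 ≈ 16366.5.
Standard quotas: Alpha 9.1291, Beta 7.2010, Gamma 3.7048, Delta 1.9651.
Lower quotas: Alpha 9, Beta 7, Gamma 3, Delta 1 (sum 20, leaving 2 seats).
Remainders in descending order: Delta 0.9651, Gamma 0.7048, Beta 0.2010, Alpha 0.1291.
Largest remainders: Delta, Gamma receive the extra seats.

Alpha=9, Beta=7, Gamma=4, Delta=2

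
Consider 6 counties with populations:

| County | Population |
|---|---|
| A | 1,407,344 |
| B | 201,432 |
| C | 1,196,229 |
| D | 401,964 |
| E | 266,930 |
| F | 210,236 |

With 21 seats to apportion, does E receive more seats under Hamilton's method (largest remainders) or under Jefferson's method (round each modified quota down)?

Hamilton: A 8, B 1, C 7, D 2, E 2, F 1.
Jefferson: A 9, B 1, C 7, D 2, E 1, F 1.
E gets 2 under Hamilton and 1 under Jefferson.

Hamilton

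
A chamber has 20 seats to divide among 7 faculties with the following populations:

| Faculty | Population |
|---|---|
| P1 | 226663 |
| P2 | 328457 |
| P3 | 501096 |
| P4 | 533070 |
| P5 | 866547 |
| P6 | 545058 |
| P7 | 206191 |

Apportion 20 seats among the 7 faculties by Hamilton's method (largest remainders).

P1: 2; P2: 2; P3: 3; P4: 3; P5: 6; P6: 3; P7: 1

The standard divisor is 3207082/20 ≈ 160354.1.
Standard quotas: P1 1.4135, P2 2.0483, P3 3.1249, P4 3.3243, P5 5.4040, P6 3.3991, P7 1.2858.
Lower quotas: P1 1, P2 2, P3 3, P4 3, P5 5, P6 3, P7 1 (sum 18, leaving 2 seats).
Remainders in descending order: P1 0.4135, P5 0.4040, P6 0.3991, P4 0.3243, P7 0.2858, P3 0.1249, P2 0.0483.
The surplus seats go to P1, P5.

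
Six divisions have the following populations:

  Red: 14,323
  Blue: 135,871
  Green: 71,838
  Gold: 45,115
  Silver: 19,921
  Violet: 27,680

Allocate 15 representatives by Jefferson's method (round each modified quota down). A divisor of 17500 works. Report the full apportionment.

With modified divisor 17500: modified quotas Red 0.818, Blue 7.764, Green 4.105, Gold 2.578, Silver 1.138, Violet 1.582.
Rounding down: Red 0, Blue 7, Green 4, Gold 2, Silver 1, Violet 1 (total 15).

Red 0; Blue 7; Green 4; Gold 2; Silver 1; Violet 1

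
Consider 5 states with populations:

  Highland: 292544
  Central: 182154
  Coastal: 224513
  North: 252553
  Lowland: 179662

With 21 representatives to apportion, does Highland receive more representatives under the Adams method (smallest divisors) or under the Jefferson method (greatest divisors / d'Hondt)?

Jefferson

Adams: Highland 5, Central 4, Coastal 4, North 5, Lowland 3.
Jefferson: Highland 6, Central 3, Coastal 4, North 5, Lowland 3.
Highland gets 5 under Adams and 6 under Jefferson.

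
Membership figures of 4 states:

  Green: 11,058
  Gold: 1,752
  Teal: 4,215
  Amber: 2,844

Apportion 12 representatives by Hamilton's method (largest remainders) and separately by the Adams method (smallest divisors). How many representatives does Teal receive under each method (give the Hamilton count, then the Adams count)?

2 and 3

Hamilton: Green 7, Gold 1, Teal 2, Amber 2.
Adams: Green 6, Gold 1, Teal 3, Amber 2.
Teal gets 2 under Hamilton and 3 under Adams.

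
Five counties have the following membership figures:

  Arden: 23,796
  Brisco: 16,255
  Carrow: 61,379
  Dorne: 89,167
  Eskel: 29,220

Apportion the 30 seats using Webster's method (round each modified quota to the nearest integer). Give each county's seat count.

Standard divisor 219817/30 ≈ 7327.233; standard quotas: Arden 3.248, Brisco 2.218, Carrow 8.377, Dorne 12.169, Eskel 3.988.
Rounding to the nearest integer gives 3, 2, 8, 12, 4 = 29 seats, so the divisor must be adjusted.
With modified divisor 7200: modified quotas Arden 3.305, Brisco 2.258, Carrow 8.525, Dorne 12.384, Eskel 4.058.
Rounding to the nearest integer: Arden 3, Brisco 2, Carrow 9, Dorne 12, Eskel 4 (total 30).

Arden=3, Brisco=2, Carrow=9, Dorne=12, Eskel=4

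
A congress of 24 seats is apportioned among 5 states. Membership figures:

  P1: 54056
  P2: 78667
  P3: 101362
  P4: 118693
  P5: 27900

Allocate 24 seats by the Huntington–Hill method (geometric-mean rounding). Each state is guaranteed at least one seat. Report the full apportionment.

P1 3; P2 5; P3 6; P4 8; P5 2

With divisor 15751: modified quotas P1 3.432, P2 4.994, P3 6.435, P4 7.536, P5 1.771.
Geometric-mean thresholds: P1 √(3·4)=3.464, P2 √(4·5)=4.472, P3 √(6·7)=6.481, P4 √(7·8)=7.483, P5 √(1·2)=1.414.
Each quota rounded against its threshold gives P1 3, P2 5, P3 6, P4 8, P5 2 (total 24).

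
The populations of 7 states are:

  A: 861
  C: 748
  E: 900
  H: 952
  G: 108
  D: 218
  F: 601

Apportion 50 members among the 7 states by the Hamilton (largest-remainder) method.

A=10, C=9, E=10, H=11, G=1, D=2, F=7

Standard divisor: 4388 ÷ 50 ≈ 87.76.
Standard quotas: A 9.811, C 8.523, E 10.255, H 10.848, G 1.231, D 2.484, F 6.848.
Lower quotas: A 9, C 8, E 10, H 10, G 1, D 2, F 6 (sum 46, leaving 4 seats).
Remainders in descending order: F 0.848, H 0.848, A 0.811, C 0.523, D 0.484, E 0.255, G 0.231.
Largest remainders: F, H, A, C receive the extra seats.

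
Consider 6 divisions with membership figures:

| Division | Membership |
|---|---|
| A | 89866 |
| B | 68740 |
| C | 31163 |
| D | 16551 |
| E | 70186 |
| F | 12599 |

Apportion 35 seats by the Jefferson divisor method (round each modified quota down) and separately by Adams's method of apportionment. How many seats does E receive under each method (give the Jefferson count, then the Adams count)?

9 and 8

Jefferson: A 11, B 8, C 4, D 2, E 9, F 1.
Adams: A 11, B 8, C 4, D 2, E 8, F 2.
E gets 9 under Jefferson and 8 under Adams.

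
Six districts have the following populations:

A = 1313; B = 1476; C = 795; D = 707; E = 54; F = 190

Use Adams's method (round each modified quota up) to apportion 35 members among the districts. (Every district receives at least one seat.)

A 10, B 11, C 6, D 5, E 1, F 2

Standard divisor 4535/35 ≈ 129.571; standard quotas: A 10.133, B 11.391, C 6.136, D 5.456, E 0.417, F 1.466.
Rounding up gives 11, 12, 7, 6, 1, 2 = 39 seats, so the divisor must be adjusted.
With modified divisor 144: modified quotas A 9.118, B 10.250, C 5.521, D 4.910, E 0.375, F 1.319.
Rounding up: A 10, B 11, C 6, D 5, E 1, F 2 (total 35).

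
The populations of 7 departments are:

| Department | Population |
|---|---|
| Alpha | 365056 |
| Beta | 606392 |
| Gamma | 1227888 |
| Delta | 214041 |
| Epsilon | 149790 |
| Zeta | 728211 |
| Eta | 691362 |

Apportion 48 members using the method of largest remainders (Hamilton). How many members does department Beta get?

Standard divisor: 3982740 ÷ 48 ≈ 82973.75.
Standard quotas: Alpha 4.3997, Beta 7.3082, Gamma 14.7985, Delta 2.5796, Epsilon 1.8053, Zeta 8.7764, Eta 8.3323.
Lower quotas: Alpha 4, Beta 7, Gamma 14, Delta 2, Epsilon 1, Zeta 8, Eta 8 (sum 44, leaving 4 seats).
Remainders in descending order: Epsilon 0.8053, Gamma 0.7985, Zeta 0.7764, Delta 0.5796, Alpha 0.3997, Eta 0.3323, Beta 0.3082.
The surplus seats go to Epsilon, Gamma, Zeta, Delta.
Beta receives 7.

7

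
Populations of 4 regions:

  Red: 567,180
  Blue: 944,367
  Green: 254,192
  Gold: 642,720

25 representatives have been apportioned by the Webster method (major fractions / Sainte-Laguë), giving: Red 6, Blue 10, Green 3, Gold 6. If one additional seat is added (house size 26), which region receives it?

Priority for the next seat is population ÷ (current seats + 0.5).
Priorities: Red 87258.462, Blue 89939.714, Green 72626.286, Gold 98880.000.
Highest priority: Gold.

Gold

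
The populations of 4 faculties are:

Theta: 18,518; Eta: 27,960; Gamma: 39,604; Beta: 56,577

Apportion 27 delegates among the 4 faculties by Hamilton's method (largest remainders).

Standard divisor: 142659 ÷ 27 ≈ 5283.667.
Standard quotas: Theta 3.5048, Eta 5.2918, Gamma 7.4956, Beta 10.7079.
Lower quotas: Theta 3, Eta 5, Gamma 7, Beta 10 (sum 25, leaving 2 seats).
Remainders in descending order: Beta 0.7079, Theta 0.5048, Gamma 0.4956, Eta 0.2918.
Largest remainders: Beta, Theta receive the extra seats.

Theta 4, Eta 5, Gamma 7, Beta 11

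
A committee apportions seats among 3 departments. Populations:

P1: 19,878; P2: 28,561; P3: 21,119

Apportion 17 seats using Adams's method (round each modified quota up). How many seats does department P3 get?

5

Standard divisor 69558/17 ≈ 4091.647; standard quotas: P1 4.858, P2 6.980, P3 5.161.
Rounding up gives 5, 7, 6 = 18 seats, so the divisor must be adjusted.
With modified divisor 4500: modified quotas P1 4.417, P2 6.347, P3 4.693.
Rounding up: P1 5, P2 7, P3 5 (total 17).
P3 receives 5.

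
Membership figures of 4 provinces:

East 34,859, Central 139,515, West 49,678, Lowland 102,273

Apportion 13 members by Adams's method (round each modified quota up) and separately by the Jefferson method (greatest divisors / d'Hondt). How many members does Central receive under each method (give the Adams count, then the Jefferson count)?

5 and 6

Adams: East 2, Central 5, West 2, Lowland 4.
Jefferson: East 1, Central 6, West 2, Lowland 4.
Central gets 5 under Adams and 6 under Jefferson.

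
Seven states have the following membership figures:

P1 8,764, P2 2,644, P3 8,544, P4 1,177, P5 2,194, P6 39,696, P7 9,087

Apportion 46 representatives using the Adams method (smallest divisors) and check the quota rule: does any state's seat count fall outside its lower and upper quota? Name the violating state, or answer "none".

Standard quotas: P1 5.591, P2 1.687, P3 5.451, P4 0.751, P5 1.400, P6 25.324, P7 5.797.
Adams allocation: P1 6, P2 2, P3 5, P4 1, P5 2, P6 24, P7 6.
P6 has quota 25.324 (lower 25, upper 26) but receives 24 — outside the quota interval.

P6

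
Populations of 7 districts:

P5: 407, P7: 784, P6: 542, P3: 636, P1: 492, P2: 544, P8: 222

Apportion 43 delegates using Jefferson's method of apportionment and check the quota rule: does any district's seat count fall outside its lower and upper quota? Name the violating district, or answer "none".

none

Standard quotas: P5 4.825, P7 9.295, P6 6.426, P3 7.540, P1 5.833, P2 6.449, P8 2.632.
Jefferson allocation: P5 5, P7 10, P6 6, P3 8, P1 6, P2 6, P8 2.
Every allocation lies between the lower and upper quota.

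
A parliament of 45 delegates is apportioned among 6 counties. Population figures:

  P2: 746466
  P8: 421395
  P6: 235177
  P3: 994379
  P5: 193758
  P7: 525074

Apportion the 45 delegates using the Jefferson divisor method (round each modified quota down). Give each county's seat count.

P2: 11, P8: 6, P6: 3, P3: 15, P5: 2, P7: 8

Standard divisor 3116249/45 ≈ 69249.978; standard quotas: P2 10.779, P8 6.085, P6 3.396, P3 14.359, P5 2.798, P7 7.582.
Rounding down gives 10, 6, 3, 14, 2, 7 = 42 seats, so the divisor must be adjusted.
With modified divisor 65100: modified quotas P2 11.466, P8 6.473, P6 3.613, P3 15.275, P5 2.976, P7 8.066.
Rounding down: P2 11, P8 6, P6 3, P3 15, P5 2, P7 8 (total 45).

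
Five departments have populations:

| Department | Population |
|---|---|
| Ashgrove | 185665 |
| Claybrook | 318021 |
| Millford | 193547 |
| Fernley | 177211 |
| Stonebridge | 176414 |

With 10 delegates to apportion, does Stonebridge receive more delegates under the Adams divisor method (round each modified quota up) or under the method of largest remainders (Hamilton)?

Adams: Ashgrove 2, Claybrook 2, Millford 2, Fernley 2, Stonebridge 2.
Hamilton: Ashgrove 2, Claybrook 3, Millford 2, Fernley 2, Stonebridge 1.
Stonebridge gets 2 under Adams and 1 under Hamilton.

Adams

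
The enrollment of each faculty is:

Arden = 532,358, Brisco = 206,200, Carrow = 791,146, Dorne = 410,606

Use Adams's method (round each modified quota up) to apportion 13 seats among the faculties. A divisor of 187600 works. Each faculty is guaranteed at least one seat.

Arden 3, Brisco 2, Carrow 5, Dorne 3

With modified divisor 187600: modified quotas Arden 2.838, Brisco 1.099, Carrow 4.217, Dorne 2.189.
Rounding up: Arden 3, Brisco 2, Carrow 5, Dorne 3 (total 13).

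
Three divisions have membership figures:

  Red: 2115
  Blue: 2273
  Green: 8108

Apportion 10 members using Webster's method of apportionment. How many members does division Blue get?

2

Standard divisor 12496/10 ≈ 1249.6; standard quotas: Red 1.693, Blue 1.819, Green 6.488.
Rounding to the nearest integer gives Red 2, Blue 2, Green 6 — total 10, matching the house size, so no adjustment is needed.
Blue receives 2.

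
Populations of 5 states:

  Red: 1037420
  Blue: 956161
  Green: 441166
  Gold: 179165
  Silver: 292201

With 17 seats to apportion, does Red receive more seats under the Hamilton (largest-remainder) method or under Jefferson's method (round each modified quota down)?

Jefferson

Hamilton: Red 6, Blue 6, Green 2, Gold 1, Silver 2.
Jefferson: Red 7, Blue 6, Green 2, Gold 1, Silver 1.
Red gets 6 under Hamilton and 7 under Jefferson.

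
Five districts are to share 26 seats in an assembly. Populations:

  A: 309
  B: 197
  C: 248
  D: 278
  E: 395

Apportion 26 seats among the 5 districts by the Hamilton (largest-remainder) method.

A: 6; B: 4; C: 4; D: 5; E: 7

Total 1427; standard divisor 1427/26 ≈ 54.885.
Standard quotas: A 5.630, B 3.589, C 4.519, D 5.065, E 7.197.
Lower quotas: A 5, B 3, C 4, D 5, E 7 (sum 24, leaving 2 seats).
Remainders in descending order: A 0.630, B 0.589, C 0.519, E 0.197, D 0.065.
The surplus seats go to A, B.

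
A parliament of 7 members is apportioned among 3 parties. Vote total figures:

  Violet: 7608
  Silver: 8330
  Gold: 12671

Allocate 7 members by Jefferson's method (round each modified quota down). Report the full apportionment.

Standard divisor 28609/7 ≈ 4087; standard quotas: Violet 1.862, Silver 2.038, Gold 3.100.
Rounding down gives 1, 2, 3 = 6 seats, so the divisor must be adjusted.
With modified divisor 3500: modified quotas Violet 2.174, Silver 2.380, Gold 3.620.
Rounding down: Violet 2, Silver 2, Gold 3 (total 7).

Violet 2; Silver 2; Gold 3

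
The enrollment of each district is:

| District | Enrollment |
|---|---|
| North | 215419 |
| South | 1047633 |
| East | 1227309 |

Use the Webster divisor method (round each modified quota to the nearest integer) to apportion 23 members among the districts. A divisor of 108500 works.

North: 2, South: 10, East: 11

With modified divisor 108500: modified quotas North 1.985, South 9.656, East 11.312.
Rounding to the nearest integer: North 2, South 10, East 11 (total 23).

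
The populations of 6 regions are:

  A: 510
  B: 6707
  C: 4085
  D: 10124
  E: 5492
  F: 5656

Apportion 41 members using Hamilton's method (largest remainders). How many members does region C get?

5

The standard divisor is 32574/41 ≈ 794.488.
Standard quotas: A 0.6419, B 8.4419, C 5.1417, D 12.7428, E 6.9126, F 7.1191.
Lower quotas: A 0, B 8, C 5, D 12, E 6, F 7 (sum 38, leaving 3 seats).
Remainders in descending order: E 0.9126, D 0.7428, A 0.6419, B 0.4419, C 0.1417, F 0.1191.
Largest remainders: E, D, A receive the extra seats.
C receives 5.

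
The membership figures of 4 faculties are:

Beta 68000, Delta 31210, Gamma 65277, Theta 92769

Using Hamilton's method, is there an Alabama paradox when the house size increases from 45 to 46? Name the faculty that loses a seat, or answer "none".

At 45 seats: Beta 12, Delta 6, Gamma 11, Theta 16.
At 46 seats: Beta 12, Delta 5, Gamma 12, Theta 17.
Delta drops from 6 to 5.

Delta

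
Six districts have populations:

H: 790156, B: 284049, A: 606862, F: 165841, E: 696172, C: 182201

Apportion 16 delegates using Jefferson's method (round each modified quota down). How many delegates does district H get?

5

Standard divisor 2725281/16 ≈ 170330.062; standard quotas: H 4.639, B 1.668, A 3.563, F 0.974, E 4.087, C 1.070.
Rounding down gives 4, 1, 3, 0, 4, 1 = 13 seats, so the divisor must be adjusted.
With modified divisor 146900: modified quotas H 5.379, B 1.934, A 4.131, F 1.129, E 4.739, C 1.240.
Rounding down: H 5, B 1, A 4, F 1, E 4, C 1 (total 16).
H receives 5.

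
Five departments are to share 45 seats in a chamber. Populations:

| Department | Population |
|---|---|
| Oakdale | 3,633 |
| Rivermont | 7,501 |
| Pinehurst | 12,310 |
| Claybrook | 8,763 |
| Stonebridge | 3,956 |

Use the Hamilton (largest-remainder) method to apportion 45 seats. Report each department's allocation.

The standard divisor is 36163/45 ≈ 803.622.
Standard quotas: Oakdale 4.5208, Rivermont 9.3340, Pinehurst 15.3181, Claybrook 10.9044, Stonebridge 4.9227.
Lower quotas: Oakdale 4, Rivermont 9, Pinehurst 15, Claybrook 10, Stonebridge 4 (sum 42, leaving 3 seats).
Remainders in descending order: Stonebridge 0.9227, Claybrook 0.9044, Oakdale 0.5208, Rivermont 0.3340, Pinehurst 0.3181.
Largest remainders: Stonebridge, Claybrook, Oakdale receive the extra seats.

Oakdale 5; Rivermont 9; Pinehurst 15; Claybrook 11; Stonebridge 5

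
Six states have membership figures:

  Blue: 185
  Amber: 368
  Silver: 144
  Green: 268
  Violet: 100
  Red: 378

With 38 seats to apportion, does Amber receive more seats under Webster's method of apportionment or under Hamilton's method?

Webster: Blue 5, Amber 9, Silver 4, Green 7, Violet 3, Red 10.
Hamilton: Blue 5, Amber 10, Silver 4, Green 7, Violet 2, Red 10.
Amber gets 9 under Webster and 10 under Hamilton.

Hamilton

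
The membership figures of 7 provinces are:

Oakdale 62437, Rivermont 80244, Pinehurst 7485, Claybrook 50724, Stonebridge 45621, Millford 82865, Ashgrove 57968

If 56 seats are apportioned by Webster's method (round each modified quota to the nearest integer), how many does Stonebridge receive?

Standard divisor 387344/56 ≈ 6916.857; standard quotas: Oakdale 9.027, Rivermont 11.601, Pinehurst 1.082, Claybrook 7.333, Stonebridge 6.596, Millford 11.980, Ashgrove 8.381.
Rounding to the nearest integer gives Oakdale 9, Rivermont 12, Pinehurst 1, Claybrook 7, Stonebridge 7, Millford 12, Ashgrove 8 — total 56, matching the house size, so no adjustment is needed.
Stonebridge receives 7.

7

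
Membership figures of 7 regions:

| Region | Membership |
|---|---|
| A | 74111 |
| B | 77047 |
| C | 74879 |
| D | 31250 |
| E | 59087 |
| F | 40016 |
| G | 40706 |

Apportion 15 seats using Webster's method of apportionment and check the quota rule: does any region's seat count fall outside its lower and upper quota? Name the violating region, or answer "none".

Standard quotas: A 2.799, B 2.910, C 2.828, D 1.180, E 2.232, F 1.512, G 1.538.
Webster allocation: A 3, B 3, C 3, D 1, E 2, F 1, G 2.
Every allocation lies between the lower and upper quota.

none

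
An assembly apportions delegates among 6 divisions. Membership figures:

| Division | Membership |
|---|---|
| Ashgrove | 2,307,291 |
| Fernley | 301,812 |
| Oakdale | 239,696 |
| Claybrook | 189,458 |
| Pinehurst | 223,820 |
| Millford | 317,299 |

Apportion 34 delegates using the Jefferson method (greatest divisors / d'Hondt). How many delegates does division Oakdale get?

2

Standard divisor 3579376/34 ≈ 105275.765; standard quotas: Ashgrove 21.917, Fernley 2.867, Oakdale 2.277, Claybrook 1.800, Pinehurst 2.126, Millford 3.014.
Rounding down gives 21, 2, 2, 1, 2, 3 = 31 seats, so the divisor must be adjusted.
With modified divisor 98200: modified quotas Ashgrove 23.496, Fernley 3.073, Oakdale 2.441, Claybrook 1.929, Pinehurst 2.279, Millford 3.231.
Rounding down: Ashgrove 23, Fernley 3, Oakdale 2, Claybrook 1, Pinehurst 2, Millford 3 (total 34).
Oakdale receives 2.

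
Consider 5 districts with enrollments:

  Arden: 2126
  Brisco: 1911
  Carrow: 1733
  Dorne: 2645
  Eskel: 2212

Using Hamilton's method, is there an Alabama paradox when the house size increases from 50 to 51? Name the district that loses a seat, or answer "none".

At 50 seats: Arden 10, Brisco 9, Carrow 8, Dorne 13, Eskel 10.
At 51 seats: Arden 10, Brisco 9, Carrow 8, Dorne 13, Eskel 11.
No district's allocation decreased.

none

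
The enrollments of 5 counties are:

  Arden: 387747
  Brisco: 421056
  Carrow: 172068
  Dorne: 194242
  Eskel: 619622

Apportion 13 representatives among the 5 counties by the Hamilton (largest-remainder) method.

The standard divisor is 1794735/13 ≈ 138056.538.
Standard quotas: Arden 2.8086, Brisco 3.0499, Carrow 1.2464, Dorne 1.4070, Eskel 4.4882.
Lower quotas: Arden 2, Brisco 3, Carrow 1, Dorne 1, Eskel 4 (sum 11, leaving 2 seats).
Remainders in descending order: Arden 0.8086, Eskel 0.4882, Dorne 0.4070, Carrow 0.2464, Brisco 0.0499.
Largest remainders: Arden, Eskel receive the extra seats.

Arden 3; Brisco 3; Carrow 1; Dorne 1; Eskel 5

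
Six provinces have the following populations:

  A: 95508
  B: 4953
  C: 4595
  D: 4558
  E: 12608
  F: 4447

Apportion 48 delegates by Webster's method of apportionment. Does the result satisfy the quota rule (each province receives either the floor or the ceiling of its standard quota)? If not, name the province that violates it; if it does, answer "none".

Standard quotas: A 36.192, B 1.877, C 1.741, D 1.727, E 4.778, F 1.685.
Webster allocation: A 35, B 2, C 2, D 2, E 5, F 2.
A has quota 36.192 (lower 36, upper 37) but receives 35 — outside the quota interval.

A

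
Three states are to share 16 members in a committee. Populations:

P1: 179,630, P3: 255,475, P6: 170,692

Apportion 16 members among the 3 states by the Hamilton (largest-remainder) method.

P1 5, P3 7, P6 4

Total 605797; standard divisor 605797/16 ≈ 37862.312.
Standard quotas: P1 4.7443, P3 6.7475, P6 4.5082.
Lower quotas: P1 4, P3 6, P6 4 (sum 14, leaving 2 seats).
Remainders in descending order: P3 0.7475, P1 0.7443, P6 0.5082.
Largest remainders: P3, P1 receive the extra seats.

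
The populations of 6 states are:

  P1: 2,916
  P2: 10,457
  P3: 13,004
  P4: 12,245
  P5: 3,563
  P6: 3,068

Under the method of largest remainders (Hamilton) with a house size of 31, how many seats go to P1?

The standard divisor is 45253/31 ≈ 1459.774.
Standard quotas: P1 1.9976, P2 7.1634, P3 8.9082, P4 8.3883, P5 2.4408, P6 2.1017.
Lower quotas: P1 1, P2 7, P3 8, P4 8, P5 2, P6 2 (sum 28, leaving 3 seats).
Remainders in descending order: P1 0.9976, P3 0.9082, P5 0.4408, P4 0.3883, P2 0.1634, P6 0.1017.
The surplus seats go to P1, P3, P5.
P1 receives 2.

2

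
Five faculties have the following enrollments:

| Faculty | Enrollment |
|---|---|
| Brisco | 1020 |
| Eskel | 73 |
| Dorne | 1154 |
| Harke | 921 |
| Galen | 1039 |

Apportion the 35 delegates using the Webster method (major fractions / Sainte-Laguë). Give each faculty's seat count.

Standard divisor 4207/35 ≈ 120.2; standard quotas: Brisco 8.486, Eskel 0.607, Dorne 9.601, Harke 7.662, Galen 8.644.
Rounding to the nearest integer gives 8, 1, 10, 8, 9 = 36 seats, so the divisor must be adjusted.
With modified divisor 121.9: modified quotas Brisco 8.368, Eskel 0.599, Dorne 9.467, Harke 7.555, Galen 8.523.
Rounding to the nearest integer: Brisco 8, Eskel 1, Dorne 9, Harke 8, Galen 9 (total 35).

Brisco 8; Eskel 1; Dorne 9; Harke 8; Galen 9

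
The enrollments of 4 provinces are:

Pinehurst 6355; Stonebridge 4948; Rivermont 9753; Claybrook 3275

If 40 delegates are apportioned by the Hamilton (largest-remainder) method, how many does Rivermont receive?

16

The standard divisor is 24331/40 ≈ 608.275.
Standard quotas: Pinehurst 10.4476, Stonebridge 8.1345, Rivermont 16.0339, Claybrook 5.3841.
Lower quotas: Pinehurst 10, Stonebridge 8, Rivermont 16, Claybrook 5 (sum 39, leaving 1 seat).
Remainders in descending order: Pinehurst 0.4476, Claybrook 0.3841, Stonebridge 0.1345, Rivermont 0.0339.
Largest remainder: Pinehurst receives the extra seat.
Rivermont receives 16.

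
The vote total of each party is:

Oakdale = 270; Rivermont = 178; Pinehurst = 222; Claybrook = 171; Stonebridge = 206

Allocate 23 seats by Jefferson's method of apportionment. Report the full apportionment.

Standard divisor 1047/23 ≈ 45.522; standard quotas: Oakdale 5.931, Rivermont 3.910, Pinehurst 4.877, Claybrook 3.756, Stonebridge 4.525.
Rounding down gives 5, 3, 4, 3, 4 = 19 seats, so the divisor must be adjusted.
With modified divisor 42: modified quotas Oakdale 6.429, Rivermont 4.238, Pinehurst 5.286, Claybrook 4.071, Stonebridge 4.905.
Rounding down: Oakdale 6, Rivermont 4, Pinehurst 5, Claybrook 4, Stonebridge 4 (total 23).

Oakdale 6, Rivermont 4, Pinehurst 5, Claybrook 4, Stonebridge 4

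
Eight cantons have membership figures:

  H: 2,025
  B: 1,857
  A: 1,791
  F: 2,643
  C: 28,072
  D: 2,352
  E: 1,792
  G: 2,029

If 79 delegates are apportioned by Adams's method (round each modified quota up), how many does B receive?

4

Standard divisor 42561/79 ≈ 538.747; standard quotas: H 3.759, B 3.447, A 3.324, F 4.906, C 52.106, D 4.366, E 3.326, G 3.766.
Rounding up gives 4, 4, 4, 5, 53, 5, 4, 4 = 83 seats, so the divisor must be adjusted.
With modified divisor 580: modified quotas H 3.491, B 3.202, A 3.088, F 4.557, C 48.400, D 4.055, E 3.090, G 3.498.
Rounding up: H 4, B 4, A 4, F 5, C 49, D 5, E 4, G 4 (total 79).
B receives 4.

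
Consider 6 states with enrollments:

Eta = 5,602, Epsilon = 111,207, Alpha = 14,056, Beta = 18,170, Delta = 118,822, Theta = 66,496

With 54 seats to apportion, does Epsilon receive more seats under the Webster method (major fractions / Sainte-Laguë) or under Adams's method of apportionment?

Webster

Webster: Eta 1, Epsilon 18, Alpha 2, Beta 3, Delta 19, Theta 11.
Adams: Eta 1, Epsilon 17, Alpha 3, Beta 3, Delta 19, Theta 11.
Epsilon gets 18 under Webster and 17 under Adams.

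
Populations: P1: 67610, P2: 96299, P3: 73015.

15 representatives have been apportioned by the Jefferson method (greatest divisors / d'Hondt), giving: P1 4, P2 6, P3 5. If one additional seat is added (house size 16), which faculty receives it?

Priority for the next seat is population ÷ (current seats + 1).
Priorities: P1 13522.000, P2 13757.000, P3 12169.167.
Highest priority: P2.

P2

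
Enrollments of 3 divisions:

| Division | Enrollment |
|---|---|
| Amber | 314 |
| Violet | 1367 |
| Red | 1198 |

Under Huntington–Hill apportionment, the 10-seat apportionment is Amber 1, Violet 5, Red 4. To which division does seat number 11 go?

Priority for the next seat is population ÷ (√(s·(s+1))).
Priorities: Amber 222.032, Violet 249.579, Red 267.881.
Highest priority: Red.

Red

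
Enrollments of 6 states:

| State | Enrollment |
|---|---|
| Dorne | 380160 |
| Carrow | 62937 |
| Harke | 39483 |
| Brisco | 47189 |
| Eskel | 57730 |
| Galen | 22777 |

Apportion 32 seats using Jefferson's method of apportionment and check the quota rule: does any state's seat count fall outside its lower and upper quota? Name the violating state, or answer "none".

Dorne

Standard quotas: Dorne 19.934, Carrow 3.300, Harke 2.070, Brisco 2.474, Eskel 3.027, Galen 1.194.
Jefferson allocation: Dorne 21, Carrow 3, Harke 2, Brisco 2, Eskel 3, Galen 1.
Dorne has quota 19.934 (lower 19, upper 20) but receives 21 — outside the quota interval.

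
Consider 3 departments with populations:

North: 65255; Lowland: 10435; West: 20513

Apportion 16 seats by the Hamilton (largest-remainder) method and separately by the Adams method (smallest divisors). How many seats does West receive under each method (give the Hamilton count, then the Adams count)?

3 and 4

Hamilton: North 11, Lowland 2, West 3.
Adams: North 10, Lowland 2, West 4.
West gets 3 under Hamilton and 4 under Adams.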